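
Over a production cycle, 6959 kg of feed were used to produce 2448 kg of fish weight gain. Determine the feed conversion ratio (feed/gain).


FCR = feed consumed / weight gained
FCR = 6959 kg / 2448 kg = 2.84273

2.84273


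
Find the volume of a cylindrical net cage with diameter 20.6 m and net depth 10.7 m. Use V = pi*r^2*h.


r = d/2 = 20.6/2 = 10.3 m
Base area = pi*r^2 = pi*10.3^2 = 333.29156 m^2
Volume = 333.29156 * 10.7 = 3566.22 m^3

3566.22 m^3


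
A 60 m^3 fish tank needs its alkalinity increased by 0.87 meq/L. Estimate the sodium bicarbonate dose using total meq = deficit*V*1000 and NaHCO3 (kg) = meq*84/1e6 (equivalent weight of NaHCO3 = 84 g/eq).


Tank volume in L = 60 m^3 * 1000 = 60000 L
Total meq required = 0.87 meq/L * 60000 L = 52200 meq
NaHCO3 mass = 52200 meq * 84 mg/meq / 1e6 = 4.3848 kg

4.3848 kg


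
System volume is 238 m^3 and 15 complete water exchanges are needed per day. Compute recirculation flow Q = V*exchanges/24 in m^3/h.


Daily recirculation volume = 238 m^3 * 15 = 3570 m^3/day
Flow rate Q = daily volume / 24 h = 3570 / 24 = 148.75 m^3/h

148.75 m^3/h


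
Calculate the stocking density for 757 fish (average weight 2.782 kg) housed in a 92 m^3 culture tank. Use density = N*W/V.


Total biomass = 757 fish * 2.782 kg = 2105.974 kg
Density = total biomass / volume = 2105.974 / 92 = 22.891 kg/m^3

22.891 kg/m^3


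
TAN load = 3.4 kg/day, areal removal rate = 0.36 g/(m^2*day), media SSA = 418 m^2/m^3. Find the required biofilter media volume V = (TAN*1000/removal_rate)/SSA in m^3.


A = 3.4*1000 / 0.36 = 9444.4444 m^2
V = 9444.4444 / 418 = 22.5944

22.5944 m^3


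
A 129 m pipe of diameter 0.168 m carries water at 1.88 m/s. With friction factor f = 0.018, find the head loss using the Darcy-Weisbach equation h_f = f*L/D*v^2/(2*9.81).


v^2 = 1.88^2 = 3.5344 m^2/s^2
L/D = 129/0.168 = 767.85714
h_f = f*(L/D)*v^2/(2g) = 0.018 * 767.85714 * 3.5344 / 19.62 = 2.48983 m

2.48983 m


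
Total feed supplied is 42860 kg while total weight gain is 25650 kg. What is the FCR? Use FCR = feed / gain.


FCR = feed consumed / weight gained
FCR = 42860 kg / 25650 kg = 1.67096

1.67096


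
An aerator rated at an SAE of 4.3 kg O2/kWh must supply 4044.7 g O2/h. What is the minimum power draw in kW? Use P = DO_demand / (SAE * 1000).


SAE in g O2/kWh = 4.3 * 1000 = 4300 g/kWh
P = DO_demand / SAE_g = 4044.7 / 4300 = 0.940628 kW

0.940628 kW


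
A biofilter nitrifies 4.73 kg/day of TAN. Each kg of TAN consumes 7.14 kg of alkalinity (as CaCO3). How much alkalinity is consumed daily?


Alkalinity factor: 7.14 kg CaCO3 consumed per kg TAN nitrified
alk = 4.73 kg TAN * 7.14 = 33.7722 kg CaCO3/day

33.7722 kg CaCO3/day


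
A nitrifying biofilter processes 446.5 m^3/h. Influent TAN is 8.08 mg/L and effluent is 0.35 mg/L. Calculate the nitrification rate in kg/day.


Concentration drop: TAN_in - TAN_out = 8.08 - 0.35 = 7.73 mg/L
Hourly TAN removed = Q * dTAN = 446.5 m^3/h * 7.73 mg/L = 3451.445 g/h  (m^3/h * mg/L = g/h)
Daily TAN removed = 3451.445 * 24 = 82834.68 g/day
Convert to kg/day: 82834.68 / 1000 = 82.83468 kg/day

82.83468 kg/day


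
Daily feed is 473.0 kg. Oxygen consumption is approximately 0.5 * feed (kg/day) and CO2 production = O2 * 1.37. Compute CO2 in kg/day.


O2 = 473.0 * 0.5 = 236.5
CO2 = 236.5 * 1.37 = 324.005

324.005 kg/day


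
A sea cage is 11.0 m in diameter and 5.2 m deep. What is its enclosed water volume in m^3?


r = d/2 = 11.0/2 = 5.5 m
Base area = pi*r^2 = pi*5.5^2 = 95.033178 m^2
Volume = 95.033178 * 5.2 = 494.173 m^3

494.173 m^3


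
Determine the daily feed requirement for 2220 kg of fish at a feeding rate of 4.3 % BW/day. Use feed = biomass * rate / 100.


Feeding rate fraction = 4.3% / 100 = 0.043
Daily feed = 2220 kg * 0.043 = 95.46 kg/day

95.46 kg/day


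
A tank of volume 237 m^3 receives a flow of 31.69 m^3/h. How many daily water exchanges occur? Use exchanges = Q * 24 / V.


Daily flow volume = 31.69 m^3/h * 24 h = 760.56 m^3/day
Exchanges = daily flow / tank volume = 760.56 / 237 = 3.20911 exchanges/day

3.20911 exchanges/day


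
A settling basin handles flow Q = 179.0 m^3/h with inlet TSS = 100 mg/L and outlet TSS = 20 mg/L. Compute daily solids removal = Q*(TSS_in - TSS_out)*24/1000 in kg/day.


Concentration drop: TSS_in - TSS_out = 100 - 20 = 80 mg/L
Hourly solids removed = Q * dTSS = 179.0 m^3/h * 80 mg/L = 14320 g/h  (m^3/h * mg/L = g/h)
Daily solids removed = 14320 * 24 = 343680 g/day
Convert g to kg: 343680 / 1000 = 343.68 kg/day

343.68 kg/day


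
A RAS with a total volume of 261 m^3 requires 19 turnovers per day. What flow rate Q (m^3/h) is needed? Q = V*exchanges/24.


Daily recirculation volume = 261 m^3 * 19 = 4959 m^3/day
Flow rate Q = daily volume / 24 h = 4959 / 24 = 206.625 m^3/h

206.625 m^3/h


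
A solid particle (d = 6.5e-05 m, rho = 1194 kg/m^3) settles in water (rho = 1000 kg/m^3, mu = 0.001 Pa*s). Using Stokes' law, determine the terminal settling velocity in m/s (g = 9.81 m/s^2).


Density difference: rho_p - rho_f = 1194 - 1000 = 194 kg/m^3
d^2 = (6.5e-05)^2 = 4.225e-09 m^2
Numerator = (rho_p - rho_f) * g * d^2 = 194 * 9.81 * 4.225e-09 = 8.0407665e-06
Denominator = 18 * mu = 18 * 0.001 = 0.018
v_s = 8.0407665e-06 / 0.018 = 4.46709e-04 m/s
Check: Re = rho_f * v_s * d / mu = 1000 * 4.46709e-04 * 6.5e-05 / 0.001 = 0.029 < 1, so Stokes' law applies.

4.46709e-04 m/s


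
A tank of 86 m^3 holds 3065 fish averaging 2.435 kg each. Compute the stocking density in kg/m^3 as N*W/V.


Total biomass = 3065 fish * 2.435 kg = 7463.275 kg
Density = total biomass / volume = 7463.275 / 86 = 86.7823 kg/m^3

86.7823 kg/m^3


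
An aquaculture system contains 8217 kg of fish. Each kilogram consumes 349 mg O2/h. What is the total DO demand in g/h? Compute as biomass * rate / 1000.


Total O2 consumption (mg/h) = 8217 kg * 349 mg/(kg*h) = 2867733 mg/h
Convert to g/h: 2867733 / 1000 = 2867.733 g/h

2867.733 g/h


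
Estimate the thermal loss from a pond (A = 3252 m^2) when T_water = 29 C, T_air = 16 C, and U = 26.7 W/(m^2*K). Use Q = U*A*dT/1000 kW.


Temperature difference dT = 29 - 16 = 13 K
Heat loss (W) = U * A * dT = 26.7 * 3252 * 13 = 1128769.2 W
Convert to kW: 1128769.2 / 1000 = 1128.7692 kW

1128.7692 kW


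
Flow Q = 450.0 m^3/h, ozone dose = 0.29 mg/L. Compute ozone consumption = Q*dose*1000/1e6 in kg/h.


O3 demand (mg/h) = Q * dose * 1000 = 450.0 * 0.29 * 1000 = 130500 mg/h
Convert mg to kg: 130500 / 1e6 = 0.1305 kg/h

0.1305 kg/h


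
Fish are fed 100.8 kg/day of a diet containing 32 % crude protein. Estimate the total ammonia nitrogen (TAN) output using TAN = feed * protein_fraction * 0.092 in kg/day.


Protein in feed = 100.8 * 32/100 = 32.256 kg/day
TAN = protein * 0.092 = 32.256 * 0.092 = 2.967552 kg/day

2.967552 kg/day


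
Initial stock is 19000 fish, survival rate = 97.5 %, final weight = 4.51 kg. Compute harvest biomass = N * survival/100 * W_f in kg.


Survivors = 19000 * 97.5/100 = 18525 fish
Harvest biomass = survivors * W_f = 18525 * 4.51 = 83547.75 kg

83547.75 kg


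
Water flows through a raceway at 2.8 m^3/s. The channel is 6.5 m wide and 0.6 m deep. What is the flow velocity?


Cross-sectional area = W * d = 6.5 * 0.6 = 3.9 m^2
Velocity = Q / A = 2.8 / 3.9 = 0.717949 m/s

0.717949 m/s


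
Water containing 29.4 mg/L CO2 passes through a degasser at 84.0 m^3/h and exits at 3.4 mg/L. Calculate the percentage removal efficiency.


CO2_out / CO2_in = 3.4 / 29.4 = 0.11564626
Fraction remaining = 0.11564626
efficiency = (1 - 0.11564626) * 100 = 88.4354 %

88.4354 %


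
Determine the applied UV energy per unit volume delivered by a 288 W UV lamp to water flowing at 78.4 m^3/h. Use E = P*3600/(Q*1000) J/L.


Energy delivered per hour = 288 W * 3600 s = 1036800 J/h
Volume treated per hour = 78.4 m^3/h * 1000 = 78400 L/h
dose = 1036800 / 78400 = 13.2245 J/L

13.2245 J/L


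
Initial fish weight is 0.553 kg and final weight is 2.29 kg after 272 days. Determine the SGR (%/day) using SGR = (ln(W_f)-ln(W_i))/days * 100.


ln(W_f) = ln(2.29) = 0.82855182
ln(W_i) = ln(0.553) = -0.59239728
ln(W_f) - ln(W_i) = 0.82855182 - -0.59239728 = 1.4209491
SGR = 1.4209491 / 272 * 100 = 0.522408 %/day

0.522408 %/day


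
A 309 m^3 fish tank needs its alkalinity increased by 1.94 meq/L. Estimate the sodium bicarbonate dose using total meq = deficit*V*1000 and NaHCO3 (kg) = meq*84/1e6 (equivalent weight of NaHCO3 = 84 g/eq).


Tank volume in L = 309 m^3 * 1000 = 309000 L
Total meq required = 1.94 meq/L * 309000 L = 599460 meq
NaHCO3 mass = 599460 meq * 84 mg/meq / 1e6 = 50.3546 kg

50.3546 kg


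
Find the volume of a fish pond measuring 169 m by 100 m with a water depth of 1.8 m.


Base area = L * W = 169 * 100 = 16900 m^2
Volume = area * depth = 16900 * 1.8 = 30420 m^3

30420 m^3


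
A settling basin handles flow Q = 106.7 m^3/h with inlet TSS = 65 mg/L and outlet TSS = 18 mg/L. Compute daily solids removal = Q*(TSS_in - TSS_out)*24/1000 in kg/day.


Concentration drop: TSS_in - TSS_out = 65 - 18 = 47 mg/L
Hourly solids removed = Q * dTSS = 106.7 m^3/h * 47 mg/L = 5014.9 g/h  (m^3/h * mg/L = g/h)
Daily solids removed = 5014.9 * 24 = 120357.6 g/day
Convert g to kg: 120357.6 / 1000 = 120.3576 kg/day

120.3576 kg/day


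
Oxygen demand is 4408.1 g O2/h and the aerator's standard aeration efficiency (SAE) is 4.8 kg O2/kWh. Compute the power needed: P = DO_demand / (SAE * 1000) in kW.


SAE in g O2/kWh = 4.8 * 1000 = 4800 g/kWh
P = DO_demand / SAE_g = 4408.1 / 4800 = 0.918354 kW

0.918354 kW


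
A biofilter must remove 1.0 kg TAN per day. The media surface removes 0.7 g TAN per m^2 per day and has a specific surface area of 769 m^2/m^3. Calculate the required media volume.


A = 1.0*1000 / 0.7 = 1428.5714 m^2
V = 1428.5714 / 769 = 1.8577

1.8577 m^3


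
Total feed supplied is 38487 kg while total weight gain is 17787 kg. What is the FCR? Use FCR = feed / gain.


FCR = feed consumed / weight gained
FCR = 38487 kg / 17787 kg = 2.16377

2.16377


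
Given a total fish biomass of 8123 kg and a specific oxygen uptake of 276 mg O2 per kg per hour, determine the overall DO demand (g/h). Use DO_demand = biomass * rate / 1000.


Total O2 consumption (mg/h) = 8123 kg * 276 mg/(kg*h) = 2241948 mg/h
Convert to g/h: 2241948 / 1000 = 2241.948 g/h

2241.948 g/h


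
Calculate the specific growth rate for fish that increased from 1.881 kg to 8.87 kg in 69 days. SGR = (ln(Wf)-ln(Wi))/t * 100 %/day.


ln(W_f) = ln(8.87) = 2.1826748
ln(W_i) = ln(1.881) = 0.63180355
ln(W_f) - ln(W_i) = 2.1826748 - 0.63180355 = 1.5508713
SGR = 1.5508713 / 69 * 100 = 2.24764 %/day

2.24764 %/day


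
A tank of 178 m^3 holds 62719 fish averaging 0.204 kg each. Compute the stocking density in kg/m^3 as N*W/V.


Total biomass = 62719 fish * 0.204 kg = 12794.676 kg
Density = total biomass / volume = 12794.676 / 178 = 71.8802 kg/m^3

71.8802 kg/m^3


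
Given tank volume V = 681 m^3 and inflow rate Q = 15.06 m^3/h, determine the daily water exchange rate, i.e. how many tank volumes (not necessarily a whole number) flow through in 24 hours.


Daily flow volume = 15.06 m^3/h * 24 h = 361.44 m^3/day
Exchanges = daily flow / tank volume = 361.44 / 681 = 0.530749 exchanges/day

0.530749 exchanges/day


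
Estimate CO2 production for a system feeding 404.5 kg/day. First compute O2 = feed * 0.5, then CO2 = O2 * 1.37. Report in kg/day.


O2 = 404.5 * 0.5 = 202.25
CO2 = 202.25 * 1.37 = 277.0825

277.0825 kg/day


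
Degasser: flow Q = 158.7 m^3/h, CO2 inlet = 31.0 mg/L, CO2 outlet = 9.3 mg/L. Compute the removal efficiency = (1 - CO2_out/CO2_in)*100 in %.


CO2_out / CO2_in = 9.3 / 31.0 = 0.3
Fraction remaining = 0.3
efficiency = (1 - 0.3) * 100 = 70 %

70 %


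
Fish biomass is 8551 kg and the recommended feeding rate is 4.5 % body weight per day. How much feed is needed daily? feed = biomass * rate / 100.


Feeding rate fraction = 4.5% / 100 = 0.045
Daily feed = 8551 kg * 0.045 = 384.795 kg/day

384.795 kg/day


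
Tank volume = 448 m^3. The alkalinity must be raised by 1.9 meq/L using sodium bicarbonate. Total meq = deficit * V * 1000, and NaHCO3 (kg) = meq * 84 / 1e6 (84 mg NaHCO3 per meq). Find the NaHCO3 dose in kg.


Tank volume in L = 448 m^3 * 1000 = 448000 L
Total meq required = 1.9 meq/L * 448000 L = 851200 meq
NaHCO3 mass = 851200 meq * 84 mg/meq / 1e6 = 71.5008 kg

71.5008 kg


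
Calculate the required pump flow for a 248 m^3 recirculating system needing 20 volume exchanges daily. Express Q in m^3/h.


Daily recirculation volume = 248 m^3 * 20 = 4960 m^3/day
Flow rate Q = daily volume / 24 h = 4960 / 24 = 206.667 m^3/h

206.667 m^3/h


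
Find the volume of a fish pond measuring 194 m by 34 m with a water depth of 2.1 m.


Base area = L * W = 194 * 34 = 6596 m^2
Volume = area * depth = 6596 * 2.1 = 13851.6 m^3

13851.6 m^3


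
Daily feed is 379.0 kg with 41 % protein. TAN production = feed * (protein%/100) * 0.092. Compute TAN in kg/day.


Protein in feed = 379.0 * 41/100 = 155.39 kg/day
TAN = protein * 0.092 = 155.39 * 0.092 = 14.29588 kg/day

14.29588 kg/day


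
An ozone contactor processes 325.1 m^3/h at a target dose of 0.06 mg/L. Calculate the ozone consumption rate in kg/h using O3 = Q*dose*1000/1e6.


O3 demand (mg/h) = Q * dose * 1000 = 325.1 * 0.06 * 1000 = 19506 mg/h
Convert mg to kg: 19506 / 1e6 = 0.019506 kg/h

0.019506 kg/h


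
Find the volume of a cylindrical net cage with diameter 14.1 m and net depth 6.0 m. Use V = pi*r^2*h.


r = d/2 = 14.1/2 = 7.05 m
Base area = pi*r^2 = pi*7.05^2 = 156.14501 m^2
Volume = 156.14501 * 6.0 = 936.87 m^3

936.87 m^3


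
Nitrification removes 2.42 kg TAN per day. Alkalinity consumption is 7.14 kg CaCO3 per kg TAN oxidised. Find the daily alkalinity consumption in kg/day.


Alkalinity factor: 7.14 kg CaCO3 consumed per kg TAN nitrified
alk = 2.42 kg TAN * 7.14 = 17.2788 kg CaCO3/day

17.2788 kg CaCO3/day


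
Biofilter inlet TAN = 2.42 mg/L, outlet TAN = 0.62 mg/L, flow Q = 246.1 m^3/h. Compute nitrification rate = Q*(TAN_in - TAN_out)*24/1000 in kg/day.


Concentration drop: TAN_in - TAN_out = 2.42 - 0.62 = 1.8 mg/L
Hourly TAN removed = Q * dTAN = 246.1 m^3/h * 1.8 mg/L = 442.98 g/h  (m^3/h * mg/L = g/h)
Daily TAN removed = 442.98 * 24 = 10631.52 g/day
Convert to kg/day: 10631.52 / 1000 = 10.63152 kg/day

10.63152 kg/day


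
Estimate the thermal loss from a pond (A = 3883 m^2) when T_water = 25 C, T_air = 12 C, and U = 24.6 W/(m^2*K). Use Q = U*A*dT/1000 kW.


Temperature difference dT = 25 - 12 = 13 K
Heat loss (W) = U * A * dT = 24.6 * 3883 * 13 = 1241783.4 W
Convert to kW: 1241783.4 / 1000 = 1241.7834 kW

1241.7834 kW


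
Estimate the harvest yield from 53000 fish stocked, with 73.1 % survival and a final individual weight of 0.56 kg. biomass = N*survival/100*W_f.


Survivors = 53000 * 73.1/100 = 38743 fish
Harvest biomass = survivors * W_f = 38743 * 0.56 = 21696.08 kg

21696.08 kg


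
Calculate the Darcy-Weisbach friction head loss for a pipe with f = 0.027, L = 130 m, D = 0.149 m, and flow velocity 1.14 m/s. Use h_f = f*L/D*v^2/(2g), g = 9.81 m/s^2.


v^2 = 1.14^2 = 1.2996 m^2/s^2
L/D = 130/0.149 = 872.48322
h_f = f*(L/D)*v^2/(2g) = 0.027 * 872.48322 * 1.2996 / 19.62 = 1.56038 m

1.56038 m


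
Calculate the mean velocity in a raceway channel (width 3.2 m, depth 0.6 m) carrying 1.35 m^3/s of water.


Cross-sectional area = W * d = 3.2 * 0.6 = 1.92 m^2
Velocity = Q / A = 1.35 / 1.92 = 0.703125 m/s

0.703125 m/s


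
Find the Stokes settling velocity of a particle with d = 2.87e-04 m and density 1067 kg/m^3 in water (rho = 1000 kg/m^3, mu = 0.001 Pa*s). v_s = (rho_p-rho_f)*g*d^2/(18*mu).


Density difference: rho_p - rho_f = 1067 - 1000 = 67 kg/m^3
d^2 = (2.87e-04)^2 = 8.2369e-08 m^2
Numerator = (rho_p - rho_f) * g * d^2 = 67 * 9.81 * 8.2369e-08 = 5.4138673e-05
Denominator = 18 * mu = 18 * 0.001 = 0.018
v_s = 5.4138673e-05 / 0.018 = 0.0030077 m/s
Check: Re = rho_f * v_s * d / mu = 1000 * 0.0030077 * 2.87e-04 / 0.001 = 0.863 < 1, so Stokes' law applies.

0.0030077 m/s


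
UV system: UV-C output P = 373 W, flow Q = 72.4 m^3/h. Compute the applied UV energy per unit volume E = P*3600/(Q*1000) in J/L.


Energy delivered per hour = 373 W * 3600 s = 1342800 J/h
Volume treated per hour = 72.4 m^3/h * 1000 = 72400 L/h
dose = 1342800 / 72400 = 18.547 J/L

18.547 J/L


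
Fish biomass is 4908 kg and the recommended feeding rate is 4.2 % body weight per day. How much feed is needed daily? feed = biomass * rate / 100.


Feeding rate fraction = 4.2% / 100 = 0.042
Daily feed = 4908 kg * 0.042 = 206.136 kg/day

206.136 kg/day


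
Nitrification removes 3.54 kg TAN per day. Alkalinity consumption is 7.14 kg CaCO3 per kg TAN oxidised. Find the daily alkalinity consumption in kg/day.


Alkalinity factor: 7.14 kg CaCO3 consumed per kg TAN nitrified
alk = 3.54 kg TAN * 7.14 = 25.2756 kg CaCO3/day

25.2756 kg CaCO3/day


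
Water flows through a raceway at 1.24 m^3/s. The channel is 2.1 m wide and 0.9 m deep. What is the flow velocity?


Cross-sectional area = W * d = 2.1 * 0.9 = 1.89 m^2
Velocity = Q / A = 1.24 / 1.89 = 0.656085 m/s

0.656085 m/s


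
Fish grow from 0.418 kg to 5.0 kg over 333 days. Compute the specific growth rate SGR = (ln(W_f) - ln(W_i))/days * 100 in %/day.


ln(W_f) = ln(5.0) = 1.6094379
ln(W_i) = ln(0.418) = -0.87227385
ln(W_f) - ln(W_i) = 1.6094379 - -0.87227385 = 2.4817118
SGR = 2.4817118 / 333 * 100 = 0.745259 %/day

0.745259 %/day


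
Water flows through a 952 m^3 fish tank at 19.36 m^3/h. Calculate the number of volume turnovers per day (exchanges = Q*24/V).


Daily flow volume = 19.36 m^3/h * 24 h = 464.64 m^3/day
Exchanges = daily flow / tank volume = 464.64 / 952 = 0.488067 exchanges/day

0.488067 exchanges/day


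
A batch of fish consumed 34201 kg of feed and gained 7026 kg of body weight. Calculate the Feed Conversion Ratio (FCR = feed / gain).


FCR = feed consumed / weight gained
FCR = 34201 kg / 7026 kg = 4.86778

4.86778


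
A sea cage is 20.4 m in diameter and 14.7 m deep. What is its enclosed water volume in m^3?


r = d/2 = 20.4/2 = 10.2 m
Base area = pi*r^2 = pi*10.2^2 = 326.8513 m^2
Volume = 326.8513 * 14.7 = 4804.71 m^3

4804.71 m^3


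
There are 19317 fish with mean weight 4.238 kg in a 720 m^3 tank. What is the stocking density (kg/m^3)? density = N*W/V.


Total biomass = 19317 fish * 4.238 kg = 81865.446 kg
Density = total biomass / volume = 81865.446 / 720 = 113.702 kg/m^3

113.702 kg/m^3


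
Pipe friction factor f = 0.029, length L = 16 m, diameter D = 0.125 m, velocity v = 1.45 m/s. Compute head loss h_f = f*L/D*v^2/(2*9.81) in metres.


v^2 = 1.45^2 = 2.1025 m^2/s^2
L/D = 16/0.125 = 128
h_f = f*(L/D)*v^2/(2g) = 0.029 * 128 * 2.1025 / 19.62 = 0.397782 m

0.397782 m


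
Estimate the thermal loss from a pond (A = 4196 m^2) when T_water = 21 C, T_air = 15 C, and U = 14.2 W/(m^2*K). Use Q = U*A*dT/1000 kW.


Temperature difference dT = 21 - 15 = 6 K
Heat loss (W) = U * A * dT = 14.2 * 4196 * 6 = 357499.2 W
Convert to kW: 357499.2 / 1000 = 357.4992 kW

357.4992 kW


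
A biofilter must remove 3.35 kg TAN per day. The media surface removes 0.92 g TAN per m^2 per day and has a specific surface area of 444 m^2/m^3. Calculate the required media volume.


A = 3.35*1000 / 0.92 = 3641.3043 m^2
V = 3641.3043 / 444 = 8.20114

8.20114 m^3


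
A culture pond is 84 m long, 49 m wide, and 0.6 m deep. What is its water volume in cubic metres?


Base area = L * W = 84 * 49 = 4116 m^2
Volume = area * depth = 4116 * 0.6 = 2469.6 m^3

2469.6 m^3


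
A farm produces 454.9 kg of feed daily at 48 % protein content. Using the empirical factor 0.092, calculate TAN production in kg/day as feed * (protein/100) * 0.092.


Protein in feed = 454.9 * 48/100 = 218.352 kg/day
TAN = protein * 0.092 = 218.352 * 0.092 = 20.088384 kg/day

20.088384 kg/day


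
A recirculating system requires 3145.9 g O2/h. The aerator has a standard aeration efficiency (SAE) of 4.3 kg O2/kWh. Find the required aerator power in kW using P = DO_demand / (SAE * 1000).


SAE in g O2/kWh = 4.3 * 1000 = 4300 g/kWh
P = DO_demand / SAE_g = 3145.9 / 4300 = 0.731605 kW

0.731605 kW


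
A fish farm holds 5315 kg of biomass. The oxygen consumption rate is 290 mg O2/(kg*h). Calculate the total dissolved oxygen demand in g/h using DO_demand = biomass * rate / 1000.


Total O2 consumption (mg/h) = 5315 kg * 290 mg/(kg*h) = 1541350 mg/h
Convert to g/h: 1541350 / 1000 = 1541.35 g/h

1541.35 g/h


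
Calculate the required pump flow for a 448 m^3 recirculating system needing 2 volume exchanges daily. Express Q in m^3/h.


Daily recirculation volume = 448 m^3 * 2 = 896 m^3/day
Flow rate Q = daily volume / 24 h = 896 / 24 = 37.3333 m^3/h

37.3333 m^3/h


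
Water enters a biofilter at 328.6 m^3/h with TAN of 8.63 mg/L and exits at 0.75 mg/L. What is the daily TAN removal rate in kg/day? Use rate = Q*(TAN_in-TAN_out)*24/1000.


Concentration drop: TAN_in - TAN_out = 8.63 - 0.75 = 7.88 mg/L
Hourly TAN removed = Q * dTAN = 328.6 m^3/h * 7.88 mg/L = 2589.368 g/h  (m^3/h * mg/L = g/h)
Daily TAN removed = 2589.368 * 24 = 62144.832 g/day
Convert to kg/day: 62144.832 / 1000 = 62.144832 kg/day

62.144832 kg/day


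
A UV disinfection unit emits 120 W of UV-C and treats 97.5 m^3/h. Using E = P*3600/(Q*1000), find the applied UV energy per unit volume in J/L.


Energy delivered per hour = 120 W * 3600 s = 432000 J/h
Volume treated per hour = 97.5 m^3/h * 1000 = 97500 L/h
dose = 432000 / 97500 = 4.43077 J/L

4.43077 J/L


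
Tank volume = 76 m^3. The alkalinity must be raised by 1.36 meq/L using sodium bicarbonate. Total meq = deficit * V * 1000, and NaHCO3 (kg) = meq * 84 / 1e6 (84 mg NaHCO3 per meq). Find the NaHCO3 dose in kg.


Tank volume in L = 76 m^3 * 1000 = 76000 L
Total meq required = 1.36 meq/L * 76000 L = 103360 meq
NaHCO3 mass = 103360 meq * 84 mg/meq / 1e6 = 8.68224 kg

8.68224 kg


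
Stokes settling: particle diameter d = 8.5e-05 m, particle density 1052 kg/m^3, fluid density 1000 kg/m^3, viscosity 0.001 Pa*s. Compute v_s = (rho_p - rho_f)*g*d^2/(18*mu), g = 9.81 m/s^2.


Density difference: rho_p - rho_f = 1052 - 1000 = 52 kg/m^3
d^2 = (8.5e-05)^2 = 7.225e-09 m^2
Numerator = (rho_p - rho_f) * g * d^2 = 52 * 9.81 * 7.225e-09 = 3.685617e-06
Denominator = 18 * mu = 18 * 0.001 = 0.018
v_s = 3.685617e-06 / 0.018 = 2.04756e-04 m/s
Check: Re = rho_f * v_s * d / mu = 1000 * 2.04756e-04 * 8.5e-05 / 0.001 = 0.0174 < 1, so Stokes' law applies.

2.04756e-04 m/s


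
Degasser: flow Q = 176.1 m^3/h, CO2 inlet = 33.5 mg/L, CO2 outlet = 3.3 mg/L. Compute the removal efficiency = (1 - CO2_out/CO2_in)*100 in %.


CO2_out / CO2_in = 3.3 / 33.5 = 0.098507463
Fraction remaining = 0.098507463
efficiency = (1 - 0.098507463) * 100 = 90.1493 %

90.1493 %


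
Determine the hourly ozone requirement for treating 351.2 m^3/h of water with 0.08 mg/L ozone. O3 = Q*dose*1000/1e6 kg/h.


O3 demand (mg/h) = Q * dose * 1000 = 351.2 * 0.08 * 1000 = 28096 mg/h
Convert mg to kg: 28096 / 1e6 = 0.028096 kg/h

0.028096 kg/h


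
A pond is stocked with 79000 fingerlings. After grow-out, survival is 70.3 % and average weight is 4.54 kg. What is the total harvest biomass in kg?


Survivors = 79000 * 70.3/100 = 55537 fish
Harvest biomass = survivors * W_f = 55537 * 4.54 = 252137.98 kg

252137.98 kg


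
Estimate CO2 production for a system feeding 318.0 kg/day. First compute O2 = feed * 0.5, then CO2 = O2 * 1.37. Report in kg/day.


O2 = 318.0 * 0.5 = 159
CO2 = 159 * 1.37 = 217.83

217.83 kg/day


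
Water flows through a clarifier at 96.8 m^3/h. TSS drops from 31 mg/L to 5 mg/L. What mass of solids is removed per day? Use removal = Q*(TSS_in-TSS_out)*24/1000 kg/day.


Concentration drop: TSS_in - TSS_out = 31 - 5 = 26 mg/L
Hourly solids removed = Q * dTSS = 96.8 m^3/h * 26 mg/L = 2516.8 g/h  (m^3/h * mg/L = g/h)
Daily solids removed = 2516.8 * 24 = 60403.2 g/day
Convert g to kg: 60403.2 / 1000 = 60.4032 kg/day

60.4032 kg/day


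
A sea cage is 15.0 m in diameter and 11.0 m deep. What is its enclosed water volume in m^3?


r = d/2 = 15.0/2 = 7.5 m
Base area = pi*r^2 = pi*7.5^2 = 176.71459 m^2
Volume = 176.71459 * 11.0 = 1943.86 m^3

1943.86 m^3


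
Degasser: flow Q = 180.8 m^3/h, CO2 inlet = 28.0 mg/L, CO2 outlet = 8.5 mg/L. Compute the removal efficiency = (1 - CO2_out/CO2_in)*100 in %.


CO2_out / CO2_in = 8.5 / 28.0 = 0.30357143
Fraction remaining = 0.30357143
efficiency = (1 - 0.30357143) * 100 = 69.6429 %

69.6429 %


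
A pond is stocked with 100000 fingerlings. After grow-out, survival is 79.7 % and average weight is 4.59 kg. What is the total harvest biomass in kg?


Survivors = 100000 * 79.7/100 = 79700 fish
Harvest biomass = survivors * W_f = 79700 * 4.59 = 365823 kg

365823 kg


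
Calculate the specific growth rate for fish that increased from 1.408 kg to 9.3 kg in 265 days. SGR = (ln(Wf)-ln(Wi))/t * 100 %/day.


ln(W_f) = ln(9.3) = 2.2300144
ln(W_i) = ln(1.408) = 0.34217026
ln(W_f) - ln(W_i) = 2.2300144 - 0.34217026 = 1.8878441
SGR = 1.8878441 / 265 * 100 = 0.712394 %/day

0.712394 %/day


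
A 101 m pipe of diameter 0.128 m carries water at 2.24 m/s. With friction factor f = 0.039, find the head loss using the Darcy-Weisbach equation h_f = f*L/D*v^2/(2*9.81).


v^2 = 2.24^2 = 5.0176 m^2/s^2
L/D = 101/0.128 = 789.0625
h_f = f*(L/D)*v^2/(2g) = 0.039 * 789.0625 * 5.0176 / 19.62 = 7.86997 m

7.86997 m


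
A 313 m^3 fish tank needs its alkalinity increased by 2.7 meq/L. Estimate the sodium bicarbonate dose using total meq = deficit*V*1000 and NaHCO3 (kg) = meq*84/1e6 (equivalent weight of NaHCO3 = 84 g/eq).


Tank volume in L = 313 m^3 * 1000 = 313000 L
Total meq required = 2.7 meq/L * 313000 L = 845100 meq
NaHCO3 mass = 845100 meq * 84 mg/meq / 1e6 = 70.9884 kg

70.9884 kg


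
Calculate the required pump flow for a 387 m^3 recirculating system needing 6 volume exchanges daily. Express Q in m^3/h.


Daily recirculation volume = 387 m^3 * 6 = 2322 m^3/day
Flow rate Q = daily volume / 24 h = 2322 / 24 = 96.75 m^3/h

96.75 m^3/h


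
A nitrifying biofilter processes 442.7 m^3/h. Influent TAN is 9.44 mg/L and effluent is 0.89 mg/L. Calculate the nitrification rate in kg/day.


Concentration drop: TAN_in - TAN_out = 9.44 - 0.89 = 8.55 mg/L
Hourly TAN removed = Q * dTAN = 442.7 m^3/h * 8.55 mg/L = 3785.085 g/h  (m^3/h * mg/L = g/h)
Daily TAN removed = 3785.085 * 24 = 90842.04 g/day
Convert to kg/day: 90842.04 / 1000 = 90.84204 kg/day

90.84204 kg/day


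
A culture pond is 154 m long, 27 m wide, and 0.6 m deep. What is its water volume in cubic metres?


Base area = L * W = 154 * 27 = 4158 m^2
Volume = area * depth = 4158 * 0.6 = 2494.8 m^3

2494.8 m^3


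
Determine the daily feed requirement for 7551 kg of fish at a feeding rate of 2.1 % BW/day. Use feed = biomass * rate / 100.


Feeding rate fraction = 2.1% / 100 = 0.021
Daily feed = 7551 kg * 0.021 = 158.571 kg/day

158.571 kg/day


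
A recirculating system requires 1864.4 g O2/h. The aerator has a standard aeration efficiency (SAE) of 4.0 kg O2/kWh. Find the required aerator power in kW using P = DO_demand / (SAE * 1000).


SAE in g O2/kWh = 4.0 * 1000 = 4000 g/kWh
P = DO_demand / SAE_g = 1864.4 / 4000 = 0.4661 kW

0.4661 kW


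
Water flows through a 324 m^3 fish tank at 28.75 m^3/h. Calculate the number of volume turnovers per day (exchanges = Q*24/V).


Daily flow volume = 28.75 m^3/h * 24 h = 690 m^3/day
Exchanges = daily flow / tank volume = 690 / 324 = 2.12963 exchanges/day

2.12963 exchanges/day


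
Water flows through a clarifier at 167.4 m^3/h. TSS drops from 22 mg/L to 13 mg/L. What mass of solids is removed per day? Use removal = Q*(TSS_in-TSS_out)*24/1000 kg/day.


Concentration drop: TSS_in - TSS_out = 22 - 13 = 9 mg/L
Hourly solids removed = Q * dTSS = 167.4 m^3/h * 9 mg/L = 1506.6 g/h  (m^3/h * mg/L = g/h)
Daily solids removed = 1506.6 * 24 = 36158.4 g/day
Convert g to kg: 36158.4 / 1000 = 36.1584 kg/day

36.1584 kg/day


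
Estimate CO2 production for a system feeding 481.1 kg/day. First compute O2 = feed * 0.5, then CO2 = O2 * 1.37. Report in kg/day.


O2 = 481.1 * 0.5 = 240.55
CO2 = 240.55 * 1.37 = 329.5535

329.5535 kg/day


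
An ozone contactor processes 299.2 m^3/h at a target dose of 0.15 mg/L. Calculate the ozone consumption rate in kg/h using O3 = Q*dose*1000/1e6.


O3 demand (mg/h) = Q * dose * 1000 = 299.2 * 0.15 * 1000 = 44880 mg/h
Convert mg to kg: 44880 / 1e6 = 0.04488 kg/h

0.04488 kg/h


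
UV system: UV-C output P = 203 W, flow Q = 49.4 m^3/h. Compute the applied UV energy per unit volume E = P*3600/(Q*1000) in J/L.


Energy delivered per hour = 203 W * 3600 s = 730800 J/h
Volume treated per hour = 49.4 m^3/h * 1000 = 49400 L/h
dose = 730800 / 49400 = 14.7935 J/L

14.7935 J/L


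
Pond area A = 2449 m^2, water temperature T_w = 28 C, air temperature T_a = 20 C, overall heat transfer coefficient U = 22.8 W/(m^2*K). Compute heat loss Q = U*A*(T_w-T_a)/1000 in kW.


Temperature difference dT = 28 - 20 = 8 K
Heat loss (W) = U * A * dT = 22.8 * 2449 * 8 = 446697.6 W
Convert to kW: 446697.6 / 1000 = 446.6976 kW

446.6976 kW


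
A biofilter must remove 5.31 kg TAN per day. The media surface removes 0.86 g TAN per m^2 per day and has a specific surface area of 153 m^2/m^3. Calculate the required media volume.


A = 5.31*1000 / 0.86 = 6174.4186 m^2
V = 6174.4186 / 153 = 40.3557

40.3557 m^3


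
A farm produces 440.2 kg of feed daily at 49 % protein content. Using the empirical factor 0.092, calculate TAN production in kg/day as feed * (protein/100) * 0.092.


Protein in feed = 440.2 * 49/100 = 215.698 kg/day
TAN = protein * 0.092 = 215.698 * 0.092 = 19.844216 kg/day

19.844216 kg/day


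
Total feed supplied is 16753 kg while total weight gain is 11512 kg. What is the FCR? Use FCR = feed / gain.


FCR = feed consumed / weight gained
FCR = 16753 kg / 11512 kg = 1.45526

1.45526


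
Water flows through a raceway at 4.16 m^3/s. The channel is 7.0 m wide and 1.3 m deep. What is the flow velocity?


Cross-sectional area = W * d = 7.0 * 1.3 = 9.1 m^2
Velocity = Q / A = 4.16 / 9.1 = 0.457143 m/s

0.457143 m/s


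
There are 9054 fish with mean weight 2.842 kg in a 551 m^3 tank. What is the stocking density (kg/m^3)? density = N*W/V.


Total biomass = 9054 fish * 2.842 kg = 25731.468 kg
Density = total biomass / volume = 25731.468 / 551 = 46.6996 kg/m^3

46.6996 kg/m^3


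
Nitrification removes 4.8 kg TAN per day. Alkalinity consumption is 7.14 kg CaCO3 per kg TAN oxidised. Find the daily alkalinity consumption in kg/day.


Alkalinity factor: 7.14 kg CaCO3 consumed per kg TAN nitrified
alk = 4.8 kg TAN * 7.14 = 34.272 kg CaCO3/day

34.272 kg CaCO3/day


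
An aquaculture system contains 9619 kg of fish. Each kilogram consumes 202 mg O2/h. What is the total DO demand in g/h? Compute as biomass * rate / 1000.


Total O2 consumption (mg/h) = 9619 kg * 202 mg/(kg*h) = 1943038 mg/h
Convert to g/h: 1943038 / 1000 = 1943.038 g/h

1943.038 g/h


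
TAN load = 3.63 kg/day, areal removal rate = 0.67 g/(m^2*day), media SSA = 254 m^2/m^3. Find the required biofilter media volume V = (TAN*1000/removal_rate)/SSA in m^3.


A = 3.63*1000 / 0.67 = 5417.9104 m^2
V = 5417.9104 / 254 = 21.3304

21.3304 m^3


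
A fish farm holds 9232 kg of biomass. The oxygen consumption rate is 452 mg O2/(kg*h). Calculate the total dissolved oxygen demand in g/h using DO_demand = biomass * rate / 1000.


Total O2 consumption (mg/h) = 9232 kg * 452 mg/(kg*h) = 4172864 mg/h
Convert to g/h: 4172864 / 1000 = 4172.864 g/h

4172.864 g/h


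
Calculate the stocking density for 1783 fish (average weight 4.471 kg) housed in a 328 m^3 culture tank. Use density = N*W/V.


Total biomass = 1783 fish * 4.471 kg = 7971.793 kg
Density = total biomass / volume = 7971.793 / 328 = 24.3042 kg/m^3

24.3042 kg/m^3


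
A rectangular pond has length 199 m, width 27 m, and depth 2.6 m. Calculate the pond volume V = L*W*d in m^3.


Base area = L * W = 199 * 27 = 5373 m^2
Volume = area * depth = 5373 * 2.6 = 13969.8 m^3

13969.8 m^3


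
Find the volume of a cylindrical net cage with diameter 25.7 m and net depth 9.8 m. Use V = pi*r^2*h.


r = d/2 = 25.7/2 = 12.85 m
Base area = pi*r^2 = pi*12.85^2 = 518.74763 m^2
Volume = 518.74763 * 9.8 = 5083.73 m^3

5083.73 m^3


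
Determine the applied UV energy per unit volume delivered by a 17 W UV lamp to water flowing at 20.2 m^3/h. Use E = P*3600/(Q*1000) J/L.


Energy delivered per hour = 17 W * 3600 s = 61200 J/h
Volume treated per hour = 20.2 m^3/h * 1000 = 20200 L/h
dose = 61200 / 20200 = 3.0297 J/L

3.0297 J/L


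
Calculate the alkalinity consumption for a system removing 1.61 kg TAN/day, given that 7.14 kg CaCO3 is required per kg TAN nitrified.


Alkalinity factor: 7.14 kg CaCO3 consumed per kg TAN nitrified
alk = 1.61 kg TAN * 7.14 = 11.4954 kg CaCO3/day

11.4954 kg CaCO3/day


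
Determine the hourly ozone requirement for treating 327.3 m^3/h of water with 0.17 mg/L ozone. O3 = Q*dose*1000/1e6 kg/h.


O3 demand (mg/h) = Q * dose * 1000 = 327.3 * 0.17 * 1000 = 55641 mg/h
Convert mg to kg: 55641 / 1e6 = 0.055641 kg/h

0.055641 kg/h


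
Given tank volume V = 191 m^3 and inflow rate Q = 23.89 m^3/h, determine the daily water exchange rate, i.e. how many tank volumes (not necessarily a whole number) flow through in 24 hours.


Daily flow volume = 23.89 m^3/h * 24 h = 573.36 m^3/day
Exchanges = daily flow / tank volume = 573.36 / 191 = 3.00188 exchanges/day

3.00188 exchanges/day


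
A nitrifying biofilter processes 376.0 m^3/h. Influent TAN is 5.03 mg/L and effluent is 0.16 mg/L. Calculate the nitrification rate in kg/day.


Concentration drop: TAN_in - TAN_out = 5.03 - 0.16 = 4.87 mg/L
Hourly TAN removed = Q * dTAN = 376.0 m^3/h * 4.87 mg/L = 1831.12 g/h  (m^3/h * mg/L = g/h)
Daily TAN removed = 1831.12 * 24 = 43946.88 g/day
Convert to kg/day: 43946.88 / 1000 = 43.94688 kg/day

43.94688 kg/day


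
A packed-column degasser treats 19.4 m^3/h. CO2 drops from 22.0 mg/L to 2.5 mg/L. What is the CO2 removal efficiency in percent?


CO2_out / CO2_in = 2.5 / 22.0 = 0.11363636
Fraction remaining = 0.11363636
efficiency = (1 - 0.11363636) * 100 = 88.6364 %

88.6364 %


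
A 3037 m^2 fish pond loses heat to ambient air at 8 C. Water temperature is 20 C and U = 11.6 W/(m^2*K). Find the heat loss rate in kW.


Temperature difference dT = 20 - 8 = 12 K
Heat loss (W) = U * A * dT = 11.6 * 3037 * 12 = 422750.4 W
Convert to kW: 422750.4 / 1000 = 422.7504 kW

422.7504 kW


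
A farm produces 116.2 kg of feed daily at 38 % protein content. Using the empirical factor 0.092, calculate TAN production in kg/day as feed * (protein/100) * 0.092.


Protein in feed = 116.2 * 38/100 = 44.156 kg/day
TAN = protein * 0.092 = 44.156 * 0.092 = 4.062352 kg/day

4.062352 kg/day


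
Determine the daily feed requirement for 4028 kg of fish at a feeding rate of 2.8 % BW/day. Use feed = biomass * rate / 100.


Feeding rate fraction = 2.8% / 100 = 0.028
Daily feed = 4028 kg * 0.028 = 112.784 kg/day

112.784 kg/day


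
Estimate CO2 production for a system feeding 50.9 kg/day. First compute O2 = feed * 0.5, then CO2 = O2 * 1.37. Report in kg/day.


O2 = 50.9 * 0.5 = 25.45
CO2 = 25.45 * 1.37 = 34.8665

34.8665 kg/day


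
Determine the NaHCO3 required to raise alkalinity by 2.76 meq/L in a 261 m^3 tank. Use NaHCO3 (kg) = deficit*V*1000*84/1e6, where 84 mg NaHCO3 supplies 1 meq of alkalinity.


Tank volume in L = 261 m^3 * 1000 = 261000 L
Total meq required = 2.76 meq/L * 261000 L = 720360 meq
NaHCO3 mass = 720360 meq * 84 mg/meq / 1e6 = 60.5102 kg

60.5102 kg


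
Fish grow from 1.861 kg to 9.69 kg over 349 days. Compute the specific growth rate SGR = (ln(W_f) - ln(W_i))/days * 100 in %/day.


ln(W_f) = ln(9.69) = 2.2710944
ln(W_i) = ln(1.861) = 0.62111398
ln(W_f) - ln(W_i) = 2.2710944 - 0.62111398 = 1.6499804
SGR = 1.6499804 / 349 * 100 = 0.472774 %/day

0.472774 %/day


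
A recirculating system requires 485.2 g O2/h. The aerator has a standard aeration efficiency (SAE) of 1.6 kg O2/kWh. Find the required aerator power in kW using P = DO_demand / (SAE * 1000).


SAE in g O2/kWh = 1.6 * 1000 = 1600 g/kWh
P = DO_demand / SAE_g = 485.2 / 1600 = 0.30325 kW

0.30325 kW


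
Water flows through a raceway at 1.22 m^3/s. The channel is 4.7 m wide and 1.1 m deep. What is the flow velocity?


Cross-sectional area = W * d = 4.7 * 1.1 = 5.17 m^2
Velocity = Q / A = 1.22 / 5.17 = 0.235977 m/s

0.235977 m/s


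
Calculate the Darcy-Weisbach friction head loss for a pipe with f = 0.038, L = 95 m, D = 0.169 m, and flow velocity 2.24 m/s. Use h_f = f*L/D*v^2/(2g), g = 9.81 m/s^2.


v^2 = 2.24^2 = 5.0176 m^2/s^2
L/D = 95/0.169 = 562.13018
h_f = f*(L/D)*v^2/(2g) = 0.038 * 562.13018 * 5.0176 / 19.62 = 5.46283 m

5.46283 m


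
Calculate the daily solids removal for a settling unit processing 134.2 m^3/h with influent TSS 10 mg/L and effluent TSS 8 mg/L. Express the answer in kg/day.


Concentration drop: TSS_in - TSS_out = 10 - 8 = 2 mg/L
Hourly solids removed = Q * dTSS = 134.2 m^3/h * 2 mg/L = 268.4 g/h  (m^3/h * mg/L = g/h)
Daily solids removed = 268.4 * 24 = 6441.6 g/day
Convert g to kg: 6441.6 / 1000 = 6.4416 kg/day

6.4416 kg/day


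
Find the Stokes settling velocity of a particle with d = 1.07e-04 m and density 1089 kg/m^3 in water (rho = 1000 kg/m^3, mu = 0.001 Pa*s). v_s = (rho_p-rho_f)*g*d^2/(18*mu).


Density difference: rho_p - rho_f = 1089 - 1000 = 89 kg/m^3
d^2 = (1.07e-04)^2 = 1.1449e-08 m^2
Numerator = (rho_p - rho_f) * g * d^2 = 89 * 9.81 * 1.1449e-08 = 9.9960074e-06
Denominator = 18 * mu = 18 * 0.001 = 0.018
v_s = 9.9960074e-06 / 0.018 = 5.55334e-04 m/s
Check: Re = rho_f * v_s * d / mu = 1000 * 5.55334e-04 * 1.07e-04 / 0.001 = 0.0594 < 1, so Stokes' law applies.

5.55334e-04 m/s


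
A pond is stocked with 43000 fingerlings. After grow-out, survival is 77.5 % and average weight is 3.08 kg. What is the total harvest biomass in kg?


Survivors = 43000 * 77.5/100 = 33325 fish
Harvest biomass = survivors * W_f = 33325 * 3.08 = 102641 kg

102641 kg


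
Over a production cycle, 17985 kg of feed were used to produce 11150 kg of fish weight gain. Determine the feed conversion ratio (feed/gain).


FCR = feed consumed / weight gained
FCR = 17985 kg / 11150 kg = 1.613

1.613


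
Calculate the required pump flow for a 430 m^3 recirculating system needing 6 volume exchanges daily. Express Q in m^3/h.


Daily recirculation volume = 430 m^3 * 6 = 2580 m^3/day
Flow rate Q = daily volume / 24 h = 2580 / 24 = 107.5 m^3/h

107.5 m^3/h


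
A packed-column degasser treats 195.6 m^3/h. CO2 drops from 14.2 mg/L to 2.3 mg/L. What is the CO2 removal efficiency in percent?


CO2_out / CO2_in = 2.3 / 14.2 = 0.16197183
Fraction remaining = 0.16197183
efficiency = (1 - 0.16197183) * 100 = 83.8028 %

83.8028 %


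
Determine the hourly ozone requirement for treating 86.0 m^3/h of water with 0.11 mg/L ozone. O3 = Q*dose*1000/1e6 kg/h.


O3 demand (mg/h) = Q * dose * 1000 = 86.0 * 0.11 * 1000 = 9460 mg/h
Convert mg to kg: 9460 / 1e6 = 0.00946 kg/h

0.00946 kg/h


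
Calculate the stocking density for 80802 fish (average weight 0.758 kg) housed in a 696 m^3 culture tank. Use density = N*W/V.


Total biomass = 80802 fish * 0.758 kg = 61247.916 kg
Density = total biomass / volume = 61247.916 / 696 = 87.9999 kg/m^3

87.9999 kg/m^3


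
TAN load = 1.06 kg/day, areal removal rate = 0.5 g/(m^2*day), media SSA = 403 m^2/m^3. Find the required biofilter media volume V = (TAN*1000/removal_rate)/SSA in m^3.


A = 1.06*1000 / 0.5 = 2120 m^2
V = 2120 / 403 = 5.26055

5.26055 m^3


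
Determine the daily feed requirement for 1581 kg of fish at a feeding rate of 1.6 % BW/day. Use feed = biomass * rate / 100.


Feeding rate fraction = 1.6% / 100 = 0.016
Daily feed = 1581 kg * 0.016 = 25.296 kg/day

25.296 kg/day
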